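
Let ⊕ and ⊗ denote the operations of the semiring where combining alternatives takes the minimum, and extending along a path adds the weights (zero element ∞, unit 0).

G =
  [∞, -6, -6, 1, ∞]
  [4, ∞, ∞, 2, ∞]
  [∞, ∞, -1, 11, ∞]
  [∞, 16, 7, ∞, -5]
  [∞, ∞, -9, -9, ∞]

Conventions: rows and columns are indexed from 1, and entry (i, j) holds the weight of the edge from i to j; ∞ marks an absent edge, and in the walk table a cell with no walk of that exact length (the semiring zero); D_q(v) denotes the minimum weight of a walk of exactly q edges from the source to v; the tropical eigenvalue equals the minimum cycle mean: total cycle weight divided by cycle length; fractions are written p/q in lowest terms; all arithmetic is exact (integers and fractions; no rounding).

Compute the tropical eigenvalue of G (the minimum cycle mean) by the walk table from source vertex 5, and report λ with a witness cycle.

q=0: [∞, ∞, ∞, ∞, 0]
q=1: [∞, ∞, -9, -9, ∞]
q=2: [∞, 7, -10, 2, -14]
q=3: [11, 18, -23, -23, -3]
q=4: [22, -7, -24, -12, -28]
q=5: [-3, 4, -37, -37, -17]
Optimal cycle mean attained by: cycle 4->5->4, total (-5) + (-9), length 2.
Answer: λ = -7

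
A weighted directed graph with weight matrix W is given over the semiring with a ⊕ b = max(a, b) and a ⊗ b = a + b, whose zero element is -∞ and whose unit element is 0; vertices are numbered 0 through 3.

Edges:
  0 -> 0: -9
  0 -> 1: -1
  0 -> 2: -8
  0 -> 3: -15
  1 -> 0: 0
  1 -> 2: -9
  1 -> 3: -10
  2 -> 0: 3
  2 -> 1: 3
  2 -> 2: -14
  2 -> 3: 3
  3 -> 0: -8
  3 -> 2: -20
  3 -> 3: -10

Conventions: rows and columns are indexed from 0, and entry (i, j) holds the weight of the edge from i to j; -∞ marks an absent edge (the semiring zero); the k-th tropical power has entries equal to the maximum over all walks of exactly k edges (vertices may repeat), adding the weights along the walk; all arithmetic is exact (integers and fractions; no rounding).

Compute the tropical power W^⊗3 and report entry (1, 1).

W^⊗2:
  [-1, -5, -10, -5]
  [-6, -1, -8, -6]
  [3, 2, -5, -7]
  [-17, -9, -16, -17]
W^⊗3:
  [-5, -2, -9, -7]
  [-1, -5, -10, -5]
  [2, 2, -5, -2]
  [-9, -13, -18, -13]
Key observation: the optimum is the walk 1->0->2->1, with weight 0 + (-8) + 3 = -5.
Optimal value attained by: walk 1->0->2->1.
Answer: (W^⊗3)[1][1] = -5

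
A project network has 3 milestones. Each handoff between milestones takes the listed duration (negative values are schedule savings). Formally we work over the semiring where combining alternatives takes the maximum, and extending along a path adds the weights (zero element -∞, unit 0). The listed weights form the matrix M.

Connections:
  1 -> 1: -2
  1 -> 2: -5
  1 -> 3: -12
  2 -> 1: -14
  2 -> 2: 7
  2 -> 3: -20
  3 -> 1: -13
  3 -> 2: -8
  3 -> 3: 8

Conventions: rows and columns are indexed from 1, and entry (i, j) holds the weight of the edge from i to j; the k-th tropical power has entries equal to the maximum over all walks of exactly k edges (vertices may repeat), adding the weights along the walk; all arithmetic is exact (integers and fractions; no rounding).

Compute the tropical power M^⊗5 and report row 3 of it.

M^⊗2:
  [-4, 2, -4]
  [-7, 14, -12]
  [-5, 0, 16]
M^⊗3:
  [-6, 9, 4]
  [0, 21, -4]
  [3, 8, 24]
M^⊗4:
  [-5, 16, 12]
  [7, 28, 4]
  [11, 16, 32]
M^⊗5:
  [2, 23, 20]
  [14, 35, 12]
  [19, 24, 40]
Answer: row 3 of M^⊗5 = [19, 24, 40]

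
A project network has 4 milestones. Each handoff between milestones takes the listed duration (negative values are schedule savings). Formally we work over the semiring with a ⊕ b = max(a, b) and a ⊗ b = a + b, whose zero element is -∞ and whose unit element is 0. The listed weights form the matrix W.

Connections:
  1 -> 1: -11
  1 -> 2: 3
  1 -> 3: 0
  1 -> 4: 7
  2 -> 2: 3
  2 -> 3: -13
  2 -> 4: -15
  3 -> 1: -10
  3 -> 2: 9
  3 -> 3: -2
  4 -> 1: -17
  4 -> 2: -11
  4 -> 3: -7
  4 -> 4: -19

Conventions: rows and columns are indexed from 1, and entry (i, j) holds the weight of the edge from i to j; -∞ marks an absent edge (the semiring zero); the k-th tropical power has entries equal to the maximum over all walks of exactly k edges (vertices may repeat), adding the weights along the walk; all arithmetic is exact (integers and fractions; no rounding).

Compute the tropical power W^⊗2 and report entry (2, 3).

W^⊗2:
  [-10, 9, 0, -4]
  [-23, 6, -10, -12]
  [-12, 12, -4, -3]
  [-17, 2, -9, -10]
Key observation: the optimum is the walk 2->2->3, with weight 3 + (-13) = -10.
Optimal value attained by: walk 2->2->3.
Answer: (W^⊗2)[2][3] = -10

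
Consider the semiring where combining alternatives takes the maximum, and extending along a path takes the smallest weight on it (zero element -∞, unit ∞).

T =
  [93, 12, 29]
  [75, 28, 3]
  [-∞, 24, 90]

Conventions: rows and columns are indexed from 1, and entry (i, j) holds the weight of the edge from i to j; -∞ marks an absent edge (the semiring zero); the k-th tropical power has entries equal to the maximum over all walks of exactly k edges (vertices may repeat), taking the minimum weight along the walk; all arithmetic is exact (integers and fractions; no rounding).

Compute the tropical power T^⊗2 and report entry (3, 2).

T^⊗2:
  [93, 24, 29]
  [75, 28, 29]
  [24, 24, 90]
Key observation: the optimum is the walk 3->2->2, with weight 24 min 28 = 24.
Optimal value attained by: walk 3->2->2.
Answer: (T^⊗2)[3][2] = 24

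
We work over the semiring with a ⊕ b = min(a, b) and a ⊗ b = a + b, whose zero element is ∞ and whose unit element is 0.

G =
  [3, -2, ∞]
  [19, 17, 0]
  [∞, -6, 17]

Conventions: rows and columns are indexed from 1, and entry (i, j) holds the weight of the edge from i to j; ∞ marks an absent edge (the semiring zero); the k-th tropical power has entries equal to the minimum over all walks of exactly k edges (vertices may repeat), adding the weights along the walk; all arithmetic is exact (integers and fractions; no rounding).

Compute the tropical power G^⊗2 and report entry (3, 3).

G^⊗2:
  [6, 1, -2]
  [22, -6, 17]
  [13, 11, -6]
Key observation: the optimum is the walk 3->2->3, with weight (-6) + 0 = -6.
Optimal value attained by: walk 3->2->3.
Answer: (G^⊗2)[3][3] = -6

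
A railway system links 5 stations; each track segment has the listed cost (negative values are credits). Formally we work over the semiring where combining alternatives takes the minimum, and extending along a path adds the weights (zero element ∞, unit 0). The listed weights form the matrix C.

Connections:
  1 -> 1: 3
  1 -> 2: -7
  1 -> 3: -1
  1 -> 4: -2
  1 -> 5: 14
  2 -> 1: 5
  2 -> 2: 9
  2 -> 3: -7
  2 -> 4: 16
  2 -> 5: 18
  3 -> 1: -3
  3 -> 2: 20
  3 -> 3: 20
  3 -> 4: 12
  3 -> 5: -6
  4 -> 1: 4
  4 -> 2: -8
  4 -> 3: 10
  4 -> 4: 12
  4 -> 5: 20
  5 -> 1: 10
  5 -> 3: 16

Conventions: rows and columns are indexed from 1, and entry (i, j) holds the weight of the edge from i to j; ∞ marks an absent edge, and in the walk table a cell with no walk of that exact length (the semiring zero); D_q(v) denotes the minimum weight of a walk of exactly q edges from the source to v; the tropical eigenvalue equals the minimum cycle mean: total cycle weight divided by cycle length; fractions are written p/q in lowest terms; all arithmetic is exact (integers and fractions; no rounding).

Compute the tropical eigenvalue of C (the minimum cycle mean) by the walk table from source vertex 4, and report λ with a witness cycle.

q=0: [∞, ∞, ∞, 0, ∞]
q=1: [4, -8, 10, 12, 20]
q=2: [-3, -3, -15, 2, 4]
q=3: [-18, -10, -10, -5, -21]
q=4: [-15, -25, -19, -20, -16]
q=5: [-22, -28, -32, -17, -25]
Optimal cycle mean attained by: cycle 1->2->3->1, total (-7) + (-7) + (-3), length 3.
Answer: λ = -17/3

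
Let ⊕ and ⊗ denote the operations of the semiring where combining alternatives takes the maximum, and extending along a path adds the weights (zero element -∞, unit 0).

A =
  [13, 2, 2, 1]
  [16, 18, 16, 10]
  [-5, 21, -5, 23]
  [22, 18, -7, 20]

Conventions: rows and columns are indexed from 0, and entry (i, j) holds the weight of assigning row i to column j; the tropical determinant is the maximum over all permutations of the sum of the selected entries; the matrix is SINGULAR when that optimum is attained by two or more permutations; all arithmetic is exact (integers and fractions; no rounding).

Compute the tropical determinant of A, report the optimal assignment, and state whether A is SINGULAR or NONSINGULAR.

σ = (0, 1, 2, 3): 13 + 18 + (-5) + 20 = 46
σ = (0, 1, 3, 2): 13 + 18 + 23 + (-7) = 47
σ = (0, 2, 1, 3): 13 + 16 + 21 + 20 = 70
σ = (0, 2, 3, 1): 13 + 16 + 23 + 18 = 70
σ = (0, 3, 1, 2): 13 + 10 + 21 + (-7) = 37
σ = (0, 3, 2, 1): 13 + 10 + (-5) + 18 = 36
σ = (1, 0, 2, 3): 2 + 16 + (-5) + 20 = 33
σ = (1, 0, 3, 2): 2 + 16 + 23 + (-7) = 34
σ = (1, 2, 0, 3): 2 + 16 + (-5) + 20 = 33
σ = (1, 2, 3, 0): 2 + 16 + 23 + 22 = 63
σ = (1, 3, 0, 2): 2 + 10 + (-5) + (-7) = 0
σ = (1, 3, 2, 0): 2 + 10 + (-5) + 22 = 29
σ = (2, 0, 1, 3): 2 + 16 + 21 + 20 = 59
σ = (2, 0, 3, 1): 2 + 16 + 23 + 18 = 59
σ = (2, 1, 0, 3): 2 + 18 + (-5) + 20 = 35
σ = (2, 1, 3, 0): 2 + 18 + 23 + 22 = 65
σ = (2, 3, 0, 1): 2 + 10 + (-5) + 18 = 25
σ = (2, 3, 1, 0): 2 + 10 + 21 + 22 = 55
σ = (3, 0, 1, 2): 1 + 16 + 21 + (-7) = 31
σ = (3, 0, 2, 1): 1 + 16 + (-5) + 18 = 30
σ = (3, 1, 0, 2): 1 + 18 + (-5) + (-7) = 7
σ = (3, 1, 2, 0): 1 + 18 + (-5) + 22 = 36
σ = (3, 2, 0, 1): 1 + 16 + (-5) + 18 = 30
σ = (3, 2, 1, 0): 1 + 16 + 21 + 22 = 60
Optimal value attained by: σ = (0, 2, 1, 3).
Answer: det⊕(A) = 70; verdict: SINGULAR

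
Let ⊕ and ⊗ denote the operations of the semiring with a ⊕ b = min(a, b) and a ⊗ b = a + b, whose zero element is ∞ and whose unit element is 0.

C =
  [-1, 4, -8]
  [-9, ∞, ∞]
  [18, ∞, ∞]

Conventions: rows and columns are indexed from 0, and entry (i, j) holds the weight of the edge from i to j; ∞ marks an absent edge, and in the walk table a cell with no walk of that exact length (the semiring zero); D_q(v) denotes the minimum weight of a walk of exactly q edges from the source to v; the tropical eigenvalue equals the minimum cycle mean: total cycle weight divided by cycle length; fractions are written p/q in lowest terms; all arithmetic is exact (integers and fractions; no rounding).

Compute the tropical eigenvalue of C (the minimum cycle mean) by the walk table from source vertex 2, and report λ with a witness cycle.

q=0: [∞, ∞, 0]
q=1: [18, ∞, ∞]
q=2: [17, 22, 10]
q=3: [13, 21, 9]
Optimal cycle mean attained by: cycle 0->1->0, total 4 + (-9), length 2.
Answer: λ = -5/2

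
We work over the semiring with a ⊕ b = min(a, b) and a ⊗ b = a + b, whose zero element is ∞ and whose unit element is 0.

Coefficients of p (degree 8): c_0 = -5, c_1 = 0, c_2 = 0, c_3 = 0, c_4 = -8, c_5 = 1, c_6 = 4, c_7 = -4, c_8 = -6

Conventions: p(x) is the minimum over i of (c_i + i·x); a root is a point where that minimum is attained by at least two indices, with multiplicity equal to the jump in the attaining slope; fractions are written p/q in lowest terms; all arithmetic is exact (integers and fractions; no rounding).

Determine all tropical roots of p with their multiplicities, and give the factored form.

hull edge (i=0, c=-5) to (i=4, c=-8): slope -3/4, span 4
hull edge (i=4, c=-8) to (i=8, c=-6): slope 1/2, span 4
Factored form: p(x) = -6 ⊗ (x ⊕ (-1/2)) ⊗ (x ⊕ (-1/2)) ⊗ (x ⊕ (-1/2)) ⊗ (x ⊕ (-1/2)) ⊗ (x ⊕ 3/4) ⊗ (x ⊕ 3/4) ⊗ (x ⊕ 3/4) ⊗ (x ⊕ 3/4)
Answer: roots = -1/2 (mult 4), 3/4 (mult 4)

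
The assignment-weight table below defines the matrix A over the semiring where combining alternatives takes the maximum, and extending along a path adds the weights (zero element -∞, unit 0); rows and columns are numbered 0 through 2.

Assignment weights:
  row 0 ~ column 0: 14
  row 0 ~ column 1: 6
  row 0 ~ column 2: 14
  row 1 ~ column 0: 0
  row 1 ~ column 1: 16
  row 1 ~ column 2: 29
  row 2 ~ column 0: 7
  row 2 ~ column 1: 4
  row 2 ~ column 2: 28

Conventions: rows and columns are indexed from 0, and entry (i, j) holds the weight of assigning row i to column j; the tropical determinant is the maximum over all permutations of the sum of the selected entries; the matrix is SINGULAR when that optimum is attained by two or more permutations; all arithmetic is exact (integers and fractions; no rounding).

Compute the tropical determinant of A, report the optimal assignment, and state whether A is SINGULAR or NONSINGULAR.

σ = (0, 1, 2): 14 + 16 + 28 = 58
σ = (0, 2, 1): 14 + 29 + 4 = 47
σ = (1, 0, 2): 6 + 0 + 28 = 34
σ = (1, 2, 0): 6 + 29 + 7 = 42
σ = (2, 0, 1): 14 + 0 + 4 = 18
σ = (2, 1, 0): 14 + 16 + 7 = 37
Optimal value attained by: σ = (0, 1, 2).
Answer: det⊕(A) = 58; verdict: NONSINGULAR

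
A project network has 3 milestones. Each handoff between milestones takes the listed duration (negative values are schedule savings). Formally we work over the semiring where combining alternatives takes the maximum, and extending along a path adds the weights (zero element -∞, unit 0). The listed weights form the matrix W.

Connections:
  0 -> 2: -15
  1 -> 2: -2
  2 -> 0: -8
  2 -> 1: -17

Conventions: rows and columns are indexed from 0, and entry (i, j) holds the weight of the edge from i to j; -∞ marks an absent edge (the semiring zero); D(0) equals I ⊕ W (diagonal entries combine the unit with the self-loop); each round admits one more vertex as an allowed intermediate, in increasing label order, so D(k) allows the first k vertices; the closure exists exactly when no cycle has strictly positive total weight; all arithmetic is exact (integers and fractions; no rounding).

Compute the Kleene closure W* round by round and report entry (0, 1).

D(0):
  [0, -∞, -15]
  [-∞, 0, -2]
  [-8, -17, 0]
D(1):
  [0, -∞, -15]
  [-∞, 0, -2]
  [-8, -17, 0]
D(2):
  [0, -∞, -15]
  [-∞, 0, -2]
  [-8, -17, 0]
D(3):
  [0, -32, -15]
  [-10, 0, -2]
  [-8, -17, 0]
Answer: W*[0][1] = -32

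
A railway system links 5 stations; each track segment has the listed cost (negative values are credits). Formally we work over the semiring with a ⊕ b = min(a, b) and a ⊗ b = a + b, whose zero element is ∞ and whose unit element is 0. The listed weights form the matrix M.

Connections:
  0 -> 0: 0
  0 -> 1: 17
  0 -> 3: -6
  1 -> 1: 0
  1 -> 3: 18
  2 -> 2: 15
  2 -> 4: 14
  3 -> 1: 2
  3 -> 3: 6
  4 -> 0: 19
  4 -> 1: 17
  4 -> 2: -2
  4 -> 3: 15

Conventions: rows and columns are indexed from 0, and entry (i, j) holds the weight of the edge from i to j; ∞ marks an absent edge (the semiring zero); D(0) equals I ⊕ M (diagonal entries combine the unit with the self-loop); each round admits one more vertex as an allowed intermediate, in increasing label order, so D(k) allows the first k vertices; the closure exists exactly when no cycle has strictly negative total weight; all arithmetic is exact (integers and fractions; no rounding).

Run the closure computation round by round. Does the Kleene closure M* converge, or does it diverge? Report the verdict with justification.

D(0):
  [0, 17, ∞, -6, ∞]
  [∞, 0, ∞, 18, ∞]
  [∞, ∞, 0, ∞, 14]
  [∞, 2, ∞, 0, ∞]
  [19, 17, -2, 15, 0]
D(1):
  [0, 17, ∞, -6, ∞]
  [∞, 0, ∞, 18, ∞]
  [∞, ∞, 0, ∞, 14]
  [∞, 2, ∞, 0, ∞]
  [19, 17, -2, 13, 0]
D(2):
  [0, 17, ∞, -6, ∞]
  [∞, 0, ∞, 18, ∞]
  [∞, ∞, 0, ∞, 14]
  [∞, 2, ∞, 0, ∞]
  [19, 17, -2, 13, 0]
D(3):
  [0, 17, ∞, -6, ∞]
  [∞, 0, ∞, 18, ∞]
  [∞, ∞, 0, ∞, 14]
  [∞, 2, ∞, 0, ∞]
  [19, 17, -2, 13, 0]
D(4):
  [0, -4, ∞, -6, ∞]
  [∞, 0, ∞, 18, ∞]
  [∞, ∞, 0, ∞, 14]
  [∞, 2, ∞, 0, ∞]
  [19, 15, -2, 13, 0]
D(5):
  [0, -4, ∞, -6, ∞]
  [∞, 0, ∞, 18, ∞]
  [33, 29, 0, 27, 14]
  [∞, 2, ∞, 0, ∞]
  [19, 15, -2, 13, 0]
Key observation: every diagonal entry stays at the unit through all rounds, so no improving cycle exists.
Answer: CONVERGES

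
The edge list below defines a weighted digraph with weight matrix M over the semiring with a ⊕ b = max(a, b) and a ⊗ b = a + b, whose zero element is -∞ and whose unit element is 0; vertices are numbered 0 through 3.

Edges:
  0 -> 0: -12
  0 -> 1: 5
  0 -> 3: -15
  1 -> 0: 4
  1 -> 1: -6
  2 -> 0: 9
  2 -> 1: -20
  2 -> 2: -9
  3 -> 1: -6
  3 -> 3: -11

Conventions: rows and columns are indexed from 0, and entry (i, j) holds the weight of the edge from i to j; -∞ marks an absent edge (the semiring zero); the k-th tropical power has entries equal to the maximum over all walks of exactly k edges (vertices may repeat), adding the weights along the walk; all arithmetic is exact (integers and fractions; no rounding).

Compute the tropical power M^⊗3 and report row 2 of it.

M^⊗2:
  [9, -1, -∞, -26]
  [-2, 9, -∞, -11]
  [0, 14, -18, -6]
  [-2, -12, -∞, -22]
M^⊗3:
  [3, 14, -∞, -6]
  [13, 3, -∞, -17]
  [18, 8, -27, -15]
  [-8, 3, -∞, -17]
Answer: row 2 of M^⊗3 = [18, 8, -27, -15]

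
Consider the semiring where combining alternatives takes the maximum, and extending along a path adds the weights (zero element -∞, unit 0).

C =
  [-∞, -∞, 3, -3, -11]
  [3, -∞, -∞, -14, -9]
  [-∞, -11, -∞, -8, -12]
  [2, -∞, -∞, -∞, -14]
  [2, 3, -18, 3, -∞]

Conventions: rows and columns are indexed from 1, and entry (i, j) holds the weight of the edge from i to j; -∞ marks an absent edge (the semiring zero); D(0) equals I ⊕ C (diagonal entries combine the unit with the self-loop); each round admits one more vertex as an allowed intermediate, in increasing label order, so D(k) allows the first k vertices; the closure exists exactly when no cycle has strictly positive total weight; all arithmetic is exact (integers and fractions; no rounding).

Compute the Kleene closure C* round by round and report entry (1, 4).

D(0):
  [0, -∞, 3, -3, -11]
  [3, 0, -∞, -14, -9]
  [-∞, -11, 0, -8, -12]
  [2, -∞, -∞, 0, -14]
  [2, 3, -18, 3, 0]
D(1):
  [0, -∞, 3, -3, -11]
  [3, 0, 6, 0, -8]
  [-∞, -11, 0, -8, -12]
  [2, -∞, 5, 0, -9]
  [2, 3, 5, 3, 0]
D(2):
  [0, -∞, 3, -3, -11]
  [3, 0, 6, 0, -8]
  [-8, -11, 0, -8, -12]
  [2, -∞, 5, 0, -9]
  [6, 3, 9, 3, 0]
D(3):
  [0, -8, 3, -3, -9]
  [3, 0, 6, 0, -6]
  [-8, -11, 0, -8, -12]
  [2, -6, 5, 0, -7]
  [6, 3, 9, 3, 0]
D(4):
  [0, -8, 3, -3, -9]
  [3, 0, 6, 0, -6]
  [-6, -11, 0, -8, -12]
  [2, -6, 5, 0, -7]
  [6, 3, 9, 3, 0]
D(5):
  [0, -6, 3, -3, -9]
  [3, 0, 6, 0, -6]
  [-6, -9, 0, -8, -12]
  [2, -4, 5, 0, -7]
  [6, 3, 9, 3, 0]
Answer: C*[1][4] = -3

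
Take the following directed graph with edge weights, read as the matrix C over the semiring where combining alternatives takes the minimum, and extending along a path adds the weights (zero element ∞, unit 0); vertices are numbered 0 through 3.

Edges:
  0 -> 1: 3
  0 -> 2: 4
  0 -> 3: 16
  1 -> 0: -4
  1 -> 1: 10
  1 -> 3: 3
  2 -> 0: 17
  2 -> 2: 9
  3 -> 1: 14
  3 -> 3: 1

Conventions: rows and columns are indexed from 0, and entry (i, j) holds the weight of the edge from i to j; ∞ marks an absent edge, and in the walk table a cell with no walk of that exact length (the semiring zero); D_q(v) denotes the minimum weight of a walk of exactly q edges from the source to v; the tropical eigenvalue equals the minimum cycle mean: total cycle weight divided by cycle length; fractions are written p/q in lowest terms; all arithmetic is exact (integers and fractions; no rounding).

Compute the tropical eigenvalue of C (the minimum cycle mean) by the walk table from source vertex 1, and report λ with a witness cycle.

q=0: [∞, 0, ∞, ∞]
q=1: [-4, 10, ∞, 3]
q=2: [6, -1, 0, 4]
q=3: [-5, 9, 9, 2]
q=4: [5, -2, -1, 3]
Optimal cycle mean attained by: cycle 0->1->0, total 3 + (-4), length 2.
Answer: λ = -1/2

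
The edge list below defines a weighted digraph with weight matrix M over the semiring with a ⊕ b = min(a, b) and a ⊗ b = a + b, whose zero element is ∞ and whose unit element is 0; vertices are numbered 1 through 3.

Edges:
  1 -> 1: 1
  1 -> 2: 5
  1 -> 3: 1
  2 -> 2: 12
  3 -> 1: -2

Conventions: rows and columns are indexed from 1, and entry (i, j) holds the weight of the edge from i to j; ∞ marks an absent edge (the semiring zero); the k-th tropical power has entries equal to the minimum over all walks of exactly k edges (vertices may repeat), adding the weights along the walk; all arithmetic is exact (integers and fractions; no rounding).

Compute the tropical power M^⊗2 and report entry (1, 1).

M^⊗2:
  [-1, 6, 2]
  [∞, 24, ∞]
  [-1, 3, -1]
Key observation: the optimum is the walk 1->3->1, with weight 1 + (-2) = -1.
Optimal value attained by: walk 1->3->1.
Answer: (M^⊗2)[1][1] = -1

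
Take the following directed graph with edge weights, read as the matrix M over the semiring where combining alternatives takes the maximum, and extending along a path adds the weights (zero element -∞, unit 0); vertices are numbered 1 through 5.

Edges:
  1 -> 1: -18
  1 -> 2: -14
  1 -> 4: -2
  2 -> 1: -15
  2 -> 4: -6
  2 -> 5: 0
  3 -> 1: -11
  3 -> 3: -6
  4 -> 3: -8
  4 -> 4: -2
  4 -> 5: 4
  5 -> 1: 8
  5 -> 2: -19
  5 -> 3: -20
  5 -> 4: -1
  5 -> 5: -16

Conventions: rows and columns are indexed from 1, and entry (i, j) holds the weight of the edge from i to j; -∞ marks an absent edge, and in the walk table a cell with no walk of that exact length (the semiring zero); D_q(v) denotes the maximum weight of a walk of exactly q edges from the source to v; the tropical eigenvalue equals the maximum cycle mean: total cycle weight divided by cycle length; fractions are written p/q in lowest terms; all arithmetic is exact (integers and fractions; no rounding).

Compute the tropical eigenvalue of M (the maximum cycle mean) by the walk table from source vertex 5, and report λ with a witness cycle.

q=0: [-∞, -∞, -∞, -∞, 0]
q=1: [8, -19, -20, -1, -16]
q=2: [-8, -6, -9, 6, 3]
q=3: [11, -16, -2, 4, 10]
q=4: [18, -3, -4, 9, 8]
q=5: [16, 4, 1, 16, 13]
Optimal cycle mean attained by: cycle 1->4->5->1, total (-2) + 4 + 8, length 3.
Answer: λ = 10/3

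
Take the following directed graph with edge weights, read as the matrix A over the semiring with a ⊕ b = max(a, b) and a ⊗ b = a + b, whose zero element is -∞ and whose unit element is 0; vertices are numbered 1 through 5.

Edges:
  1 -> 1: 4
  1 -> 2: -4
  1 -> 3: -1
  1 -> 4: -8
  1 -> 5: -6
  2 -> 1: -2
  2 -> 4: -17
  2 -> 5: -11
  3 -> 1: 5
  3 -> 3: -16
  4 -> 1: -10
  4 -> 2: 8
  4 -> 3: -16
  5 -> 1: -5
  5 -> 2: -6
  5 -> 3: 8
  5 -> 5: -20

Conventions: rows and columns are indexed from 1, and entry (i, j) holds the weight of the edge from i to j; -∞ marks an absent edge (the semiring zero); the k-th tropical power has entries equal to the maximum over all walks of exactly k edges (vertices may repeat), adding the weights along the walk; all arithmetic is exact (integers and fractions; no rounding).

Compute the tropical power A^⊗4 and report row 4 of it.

A^⊗2:
  [8, 0, 3, -4, -2]
  [2, -6, -3, -10, -8]
  [9, 1, 4, -3, -1]
  [6, -14, -11, -9, -3]
  [13, -9, -6, -13, -11]
A^⊗3:
  [12, 4, 7, 0, 2]
  [6, -2, 1, -6, -4]
  [13, 5, 8, 1, 3]
  [10, 2, 5, -2, 0]
  [17, 9, 12, 5, 7]
A^⊗4:
  [16, 8, 11, 4, 6]
  [10, 2, 5, -2, 0]
  [17, 9, 12, 5, 7]
  [14, 6, 9, 2, 4]
  [21, 13, 16, 9, 11]
Answer: row 4 of A^⊗4 = [14, 6, 9, 2, 4]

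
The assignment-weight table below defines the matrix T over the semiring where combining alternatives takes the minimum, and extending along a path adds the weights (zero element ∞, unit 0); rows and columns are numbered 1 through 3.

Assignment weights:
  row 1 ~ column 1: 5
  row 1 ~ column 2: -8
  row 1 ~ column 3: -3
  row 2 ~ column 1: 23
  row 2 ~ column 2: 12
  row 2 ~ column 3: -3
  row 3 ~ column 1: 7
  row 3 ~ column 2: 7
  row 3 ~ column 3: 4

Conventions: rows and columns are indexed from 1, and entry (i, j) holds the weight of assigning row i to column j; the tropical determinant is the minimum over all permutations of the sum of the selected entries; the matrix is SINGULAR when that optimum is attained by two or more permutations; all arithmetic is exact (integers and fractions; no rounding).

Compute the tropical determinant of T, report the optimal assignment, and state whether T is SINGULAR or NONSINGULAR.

σ = (1, 2, 3): 5 + 12 + 4 = 21
σ = (1, 3, 2): 5 + (-3) + 7 = 9
σ = (2, 1, 3): (-8) + 23 + 4 = 19
σ = (2, 3, 1): (-8) + (-3) + 7 = -4
σ = (3, 1, 2): (-3) + 23 + 7 = 27
σ = (3, 2, 1): (-3) + 12 + 7 = 16
Optimal value attained by: σ = (2, 3, 1).
Answer: det⊕(T) = -4; verdict: NONSINGULAR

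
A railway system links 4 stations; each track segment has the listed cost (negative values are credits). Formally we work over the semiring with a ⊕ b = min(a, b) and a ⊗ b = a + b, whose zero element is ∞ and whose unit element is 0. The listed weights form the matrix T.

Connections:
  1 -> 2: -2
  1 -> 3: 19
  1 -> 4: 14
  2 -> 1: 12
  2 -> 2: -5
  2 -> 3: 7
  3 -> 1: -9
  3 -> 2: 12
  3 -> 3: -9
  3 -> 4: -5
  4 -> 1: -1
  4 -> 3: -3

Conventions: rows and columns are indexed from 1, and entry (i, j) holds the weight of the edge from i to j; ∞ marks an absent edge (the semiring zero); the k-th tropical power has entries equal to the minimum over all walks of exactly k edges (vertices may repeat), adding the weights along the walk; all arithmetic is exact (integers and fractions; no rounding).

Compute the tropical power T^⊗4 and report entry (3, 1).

T^⊗2:
  [10, -7, 5, 14]
  [-2, -10, -2, 2]
  [-18, -11, -18, -14]
  [-12, -3, -12, -8]
T^⊗3:
  [-4, -12, -4, 0]
  [-11, -15, -11, -7]
  [-27, -20, -27, -23]
  [-21, -14, -21, -17]
T^⊗4:
  [-13, -17, -13, -9]
  [-20, -20, -20, -16]
  [-36, -29, -36, -32]
  [-30, -23, -30, -26]
Key observation: the optimum is the walk 3->3->3->3->1, with weight (-9) + (-9) + (-9) + (-9) = -36.
Optimal value attained by: walk 3->3->3->3->1.
Answer: (T^⊗4)[3][1] = -36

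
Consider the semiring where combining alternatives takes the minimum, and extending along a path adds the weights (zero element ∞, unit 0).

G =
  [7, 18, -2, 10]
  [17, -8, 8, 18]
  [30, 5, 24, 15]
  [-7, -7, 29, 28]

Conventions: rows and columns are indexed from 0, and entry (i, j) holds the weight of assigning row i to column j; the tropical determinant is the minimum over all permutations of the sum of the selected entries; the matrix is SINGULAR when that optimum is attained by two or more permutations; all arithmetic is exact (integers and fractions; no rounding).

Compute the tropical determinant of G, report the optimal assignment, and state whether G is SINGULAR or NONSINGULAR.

σ = (0, 1, 2, 3): 7 + (-8) + 24 + 28 = 51
σ = (0, 1, 3, 2): 7 + (-8) + 15 + 29 = 43
σ = (0, 2, 1, 3): 7 + 8 + 5 + 28 = 48
σ = (0, 2, 3, 1): 7 + 8 + 15 + (-7) = 23
σ = (0, 3, 1, 2): 7 + 18 + 5 + 29 = 59
σ = (0, 3, 2, 1): 7 + 18 + 24 + (-7) = 42
σ = (1, 0, 2, 3): 18 + 17 + 24 + 28 = 87
σ = (1, 0, 3, 2): 18 + 17 + 15 + 29 = 79
σ = (1, 2, 0, 3): 18 + 8 + 30 + 28 = 84
σ = (1, 2, 3, 0): 18 + 8 + 15 + (-7) = 34
σ = (1, 3, 0, 2): 18 + 18 + 30 + 29 = 95
σ = (1, 3, 2, 0): 18 + 18 + 24 + (-7) = 53
σ = (2, 0, 1, 3): (-2) + 17 + 5 + 28 = 48
σ = (2, 0, 3, 1): (-2) + 17 + 15 + (-7) = 23
σ = (2, 1, 0, 3): (-2) + (-8) + 30 + 28 = 48
σ = (2, 1, 3, 0): (-2) + (-8) + 15 + (-7) = -2
σ = (2, 3, 0, 1): (-2) + 18 + 30 + (-7) = 39
σ = (2, 3, 1, 0): (-2) + 18 + 5 + (-7) = 14
σ = (3, 0, 1, 2): 10 + 17 + 5 + 29 = 61
σ = (3, 0, 2, 1): 10 + 17 + 24 + (-7) = 44
σ = (3, 1, 0, 2): 10 + (-8) + 30 + 29 = 61
σ = (3, 1, 2, 0): 10 + (-8) + 24 + (-7) = 19
σ = (3, 2, 0, 1): 10 + 8 + 30 + (-7) = 41
σ = (3, 2, 1, 0): 10 + 8 + 5 + (-7) = 16
Optimal value attained by: σ = (2, 1, 3, 0).
Answer: det⊕(G) = -2; verdict: NONSINGULAR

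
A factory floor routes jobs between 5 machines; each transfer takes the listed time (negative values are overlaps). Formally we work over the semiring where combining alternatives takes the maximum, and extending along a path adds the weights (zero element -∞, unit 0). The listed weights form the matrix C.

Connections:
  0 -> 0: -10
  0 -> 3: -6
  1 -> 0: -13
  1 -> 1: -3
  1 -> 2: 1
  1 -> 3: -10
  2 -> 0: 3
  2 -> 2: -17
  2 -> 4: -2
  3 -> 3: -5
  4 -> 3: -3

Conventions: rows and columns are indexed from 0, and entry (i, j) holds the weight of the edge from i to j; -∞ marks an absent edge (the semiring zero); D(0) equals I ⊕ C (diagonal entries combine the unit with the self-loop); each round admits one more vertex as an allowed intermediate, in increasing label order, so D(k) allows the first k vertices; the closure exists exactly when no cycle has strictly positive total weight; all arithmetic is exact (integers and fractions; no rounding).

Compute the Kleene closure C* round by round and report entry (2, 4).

D(0):
  [0, -∞, -∞, -6, -∞]
  [-13, 0, 1, -10, -∞]
  [3, -∞, 0, -∞, -2]
  [-∞, -∞, -∞, 0, -∞]
  [-∞, -∞, -∞, -3, 0]
D(1):
  [0, -∞, -∞, -6, -∞]
  [-13, 0, 1, -10, -∞]
  [3, -∞, 0, -3, -2]
  [-∞, -∞, -∞, 0, -∞]
  [-∞, -∞, -∞, -3, 0]
D(2):
  [0, -∞, -∞, -6, -∞]
  [-13, 0, 1, -10, -∞]
  [3, -∞, 0, -3, -2]
  [-∞, -∞, -∞, 0, -∞]
  [-∞, -∞, -∞, -3, 0]
D(3):
  [0, -∞, -∞, -6, -∞]
  [4, 0, 1, -2, -1]
  [3, -∞, 0, -3, -2]
  [-∞, -∞, -∞, 0, -∞]
  [-∞, -∞, -∞, -3, 0]
D(4):
  [0, -∞, -∞, -6, -∞]
  [4, 0, 1, -2, -1]
  [3, -∞, 0, -3, -2]
  [-∞, -∞, -∞, 0, -∞]
  [-∞, -∞, -∞, -3, 0]
D(5):
  [0, -∞, -∞, -6, -∞]
  [4, 0, 1, -2, -1]
  [3, -∞, 0, -3, -2]
  [-∞, -∞, -∞, 0, -∞]
  [-∞, -∞, -∞, -3, 0]
Answer: C*[2][4] = -2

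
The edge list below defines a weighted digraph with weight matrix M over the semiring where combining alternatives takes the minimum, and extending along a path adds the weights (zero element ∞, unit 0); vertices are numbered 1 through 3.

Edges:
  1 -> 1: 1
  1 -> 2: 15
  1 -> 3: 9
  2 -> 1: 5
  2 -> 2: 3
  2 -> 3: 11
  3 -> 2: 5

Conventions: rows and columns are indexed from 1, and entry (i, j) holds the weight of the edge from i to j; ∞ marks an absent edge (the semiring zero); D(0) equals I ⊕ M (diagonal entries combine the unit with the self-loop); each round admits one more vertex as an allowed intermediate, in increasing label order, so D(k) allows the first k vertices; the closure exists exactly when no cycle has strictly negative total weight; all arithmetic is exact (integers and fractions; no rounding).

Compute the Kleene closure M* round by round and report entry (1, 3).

D(0):
  [0, 15, 9]
  [5, 0, 11]
  [∞, 5, 0]
D(1):
  [0, 15, 9]
  [5, 0, 11]
  [∞, 5, 0]
D(2):
  [0, 15, 9]
  [5, 0, 11]
  [10, 5, 0]
D(3):
  [0, 14, 9]
  [5, 0, 11]
  [10, 5, 0]
Answer: M*[1][3] = 9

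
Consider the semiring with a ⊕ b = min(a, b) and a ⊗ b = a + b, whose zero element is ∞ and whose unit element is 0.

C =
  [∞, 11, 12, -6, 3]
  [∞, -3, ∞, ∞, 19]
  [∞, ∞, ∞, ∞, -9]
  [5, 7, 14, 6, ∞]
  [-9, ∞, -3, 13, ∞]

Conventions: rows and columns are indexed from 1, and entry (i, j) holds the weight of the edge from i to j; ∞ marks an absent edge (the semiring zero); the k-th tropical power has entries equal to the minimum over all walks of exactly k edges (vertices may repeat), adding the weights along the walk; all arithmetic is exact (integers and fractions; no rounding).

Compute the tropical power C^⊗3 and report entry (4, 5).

C^⊗2:
  [-6, 1, 0, 0, 3]
  [10, -6, 16, 32, 16]
  [-18, ∞, -12, 4, ∞]
  [11, 4, 17, -1, 5]
  [18, 2, 3, -15, -12]
C^⊗3:
  [-6, -2, 0, -12, -9]
  [7, -9, 13, 4, 7]
  [9, -7, -6, -24, -21]
  [-4, 1, 2, 5, 8]
  [-21, -8, -15, -9, -6]
Key observation: the optimum is the walk 4->1->3->5, with weight 5 + 12 + (-9) = 8.
Optimal value attained by: walk 4->1->3->5.
Answer: (C^⊗3)[4][5] = 8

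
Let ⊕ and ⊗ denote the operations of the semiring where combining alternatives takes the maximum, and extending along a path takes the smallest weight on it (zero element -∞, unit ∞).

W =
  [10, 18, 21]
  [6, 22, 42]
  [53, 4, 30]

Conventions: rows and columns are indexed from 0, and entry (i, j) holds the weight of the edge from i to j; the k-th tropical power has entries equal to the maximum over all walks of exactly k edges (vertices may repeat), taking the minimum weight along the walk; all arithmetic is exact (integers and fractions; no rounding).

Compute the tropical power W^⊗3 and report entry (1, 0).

W^⊗2:
  [21, 18, 21]
  [42, 22, 30]
  [30, 18, 30]
W^⊗3:
  [21, 18, 21]
  [30, 22, 30]
  [30, 18, 30]
Key observation: the optimum is the walk 1->2->2->0, with weight 42 min 30 min 53 = 30.
Optimal value attained by: walk 1->2->2->0.
Answer: (W^⊗3)[1][0] = 30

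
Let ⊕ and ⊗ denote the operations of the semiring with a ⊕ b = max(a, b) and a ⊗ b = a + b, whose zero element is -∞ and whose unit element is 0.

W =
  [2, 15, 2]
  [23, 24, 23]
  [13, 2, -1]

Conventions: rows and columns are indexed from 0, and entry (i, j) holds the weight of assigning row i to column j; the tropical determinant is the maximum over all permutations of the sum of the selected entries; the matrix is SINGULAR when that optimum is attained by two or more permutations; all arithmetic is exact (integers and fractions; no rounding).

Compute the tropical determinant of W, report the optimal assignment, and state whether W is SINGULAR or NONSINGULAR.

σ = (0, 1, 2): 2 + 24 + (-1) = 25
σ = (0, 2, 1): 2 + 23 + 2 = 27
σ = (1, 0, 2): 15 + 23 + (-1) = 37
σ = (1, 2, 0): 15 + 23 + 13 = 51
σ = (2, 0, 1): 2 + 23 + 2 = 27
σ = (2, 1, 0): 2 + 24 + 13 = 39
Optimal value attained by: σ = (1, 2, 0).
Answer: det⊕(W) = 51; verdict: NONSINGULAR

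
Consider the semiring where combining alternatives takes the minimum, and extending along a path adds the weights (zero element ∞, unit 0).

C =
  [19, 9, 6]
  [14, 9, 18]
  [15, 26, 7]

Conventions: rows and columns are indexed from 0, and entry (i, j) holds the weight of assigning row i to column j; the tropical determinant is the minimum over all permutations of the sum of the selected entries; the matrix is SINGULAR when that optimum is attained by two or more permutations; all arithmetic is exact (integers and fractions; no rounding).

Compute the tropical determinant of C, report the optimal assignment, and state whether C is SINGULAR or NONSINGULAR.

σ = (0, 1, 2): 19 + 9 + 7 = 35
σ = (0, 2, 1): 19 + 18 + 26 = 63
σ = (1, 0, 2): 9 + 14 + 7 = 30
σ = (1, 2, 0): 9 + 18 + 15 = 42
σ = (2, 0, 1): 6 + 14 + 26 = 46
σ = (2, 1, 0): 6 + 9 + 15 = 30
Optimal value attained by: σ = (1, 0, 2).
Answer: det⊕(C) = 30; verdict: SINGULAR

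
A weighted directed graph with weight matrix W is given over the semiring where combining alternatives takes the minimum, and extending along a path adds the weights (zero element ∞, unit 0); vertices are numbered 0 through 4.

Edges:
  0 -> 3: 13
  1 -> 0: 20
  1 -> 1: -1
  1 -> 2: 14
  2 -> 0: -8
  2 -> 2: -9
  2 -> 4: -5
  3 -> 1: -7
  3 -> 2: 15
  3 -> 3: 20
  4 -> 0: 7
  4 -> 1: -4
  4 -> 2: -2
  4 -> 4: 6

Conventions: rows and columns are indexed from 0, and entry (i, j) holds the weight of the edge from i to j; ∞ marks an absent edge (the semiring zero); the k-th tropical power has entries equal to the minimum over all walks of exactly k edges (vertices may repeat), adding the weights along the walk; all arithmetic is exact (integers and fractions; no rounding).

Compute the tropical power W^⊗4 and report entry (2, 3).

W^⊗2:
  [∞, 6, 28, 33, ∞]
  [6, -2, 5, 33, 9]
  [-17, -9, -18, 5, -14]
  [7, -8, 6, 40, 10]
  [-10, -5, -11, 20, -7]
W^⊗3:
  [20, 5, 19, 53, 23]
  [-3, -3, -4, 19, 0]
  [-26, -18, -27, -4, -23]
  [-2, -9, -3, 20, 1]
  [-19, -11, -20, 3, -16]
W^⊗4:
  [11, 4, 10, 33, 14]
  [-12, -4, -13, 10, -9]
  [-35, -27, -36, -13, -32]
  [-11, -10, -12, 11, -8]
  [-28, -20, -29, -6, -25]
Key observation: the optimum is the walk 2->2->2->0->3, with weight (-9) + (-9) + (-8) + 13 = -13.
Optimal value attained by: walk 2->2->2->0->3.
Answer: (W^⊗4)[2][3] = -13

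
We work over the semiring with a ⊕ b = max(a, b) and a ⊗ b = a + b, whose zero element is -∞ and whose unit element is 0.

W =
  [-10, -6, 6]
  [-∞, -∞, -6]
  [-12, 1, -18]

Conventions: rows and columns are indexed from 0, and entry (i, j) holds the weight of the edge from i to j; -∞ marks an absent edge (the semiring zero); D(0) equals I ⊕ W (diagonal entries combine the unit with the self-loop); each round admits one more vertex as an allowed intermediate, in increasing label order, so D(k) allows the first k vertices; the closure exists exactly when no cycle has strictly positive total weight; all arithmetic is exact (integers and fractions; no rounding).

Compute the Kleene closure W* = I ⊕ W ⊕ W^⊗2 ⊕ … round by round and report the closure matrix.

D(0):
  [0, -6, 6]
  [-∞, 0, -6]
  [-12, 1, 0]
D(1):
  [0, -6, 6]
  [-∞, 0, -6]
  [-12, 1, 0]
D(2):
  [0, -6, 6]
  [-∞, 0, -6]
  [-12, 1, 0]
D(3):
  [0, 7, 6]
  [-18, 0, -6]
  [-12, 1, 0]
Answer: W* = [[0, 7, 6], [-18, 0, -6], [-12, 1, 0]]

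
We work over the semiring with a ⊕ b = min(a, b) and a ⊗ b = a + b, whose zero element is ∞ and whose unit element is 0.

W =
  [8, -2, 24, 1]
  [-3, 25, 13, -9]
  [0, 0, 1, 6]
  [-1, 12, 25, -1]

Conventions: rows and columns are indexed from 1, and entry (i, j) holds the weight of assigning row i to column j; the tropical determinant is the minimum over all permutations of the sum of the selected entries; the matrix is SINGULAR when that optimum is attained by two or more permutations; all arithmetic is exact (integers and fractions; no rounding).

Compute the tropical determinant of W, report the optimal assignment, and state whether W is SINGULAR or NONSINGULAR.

σ = (1, 2, 3, 4): 8 + 25 + 1 + (-1) = 33
σ = (1, 2, 4, 3): 8 + 25 + 6 + 25 = 64
σ = (1, 3, 2, 4): 8 + 13 + 0 + (-1) = 20
σ = (1, 3, 4, 2): 8 + 13 + 6 + 12 = 39
σ = (1, 4, 2, 3): 8 + (-9) + 0 + 25 = 24
σ = (1, 4, 3, 2): 8 + (-9) + 1 + 12 = 12
σ = (2, 1, 3, 4): (-2) + (-3) + 1 + (-1) = -5
σ = (2, 1, 4, 3): (-2) + (-3) + 6 + 25 = 26
σ = (2, 3, 1, 4): (-2) + 13 + 0 + (-1) = 10
σ = (2, 3, 4, 1): (-2) + 13 + 6 + (-1) = 16
σ = (2, 4, 1, 3): (-2) + (-9) + 0 + 25 = 14
σ = (2, 4, 3, 1): (-2) + (-9) + 1 + (-1) = -11
σ = (3, 1, 2, 4): 24 + (-3) + 0 + (-1) = 20
σ = (3, 1, 4, 2): 24 + (-3) + 6 + 12 = 39
σ = (3, 2, 1, 4): 24 + 25 + 0 + (-1) = 48
σ = (3, 2, 4, 1): 24 + 25 + 6 + (-1) = 54
σ = (3, 4, 1, 2): 24 + (-9) + 0 + 12 = 27
σ = (3, 4, 2, 1): 24 + (-9) + 0 + (-1) = 14
σ = (4, 1, 2, 3): 1 + (-3) + 0 + 25 = 23
σ = (4, 1, 3, 2): 1 + (-3) + 1 + 12 = 11
σ = (4, 2, 1, 3): 1 + 25 + 0 + 25 = 51
σ = (4, 2, 3, 1): 1 + 25 + 1 + (-1) = 26
σ = (4, 3, 1, 2): 1 + 13 + 0 + 12 = 26
σ = (4, 3, 2, 1): 1 + 13 + 0 + (-1) = 13
Optimal value attained by: σ = (2, 4, 3, 1).
Answer: det⊕(W) = -11; verdict: NONSINGULAR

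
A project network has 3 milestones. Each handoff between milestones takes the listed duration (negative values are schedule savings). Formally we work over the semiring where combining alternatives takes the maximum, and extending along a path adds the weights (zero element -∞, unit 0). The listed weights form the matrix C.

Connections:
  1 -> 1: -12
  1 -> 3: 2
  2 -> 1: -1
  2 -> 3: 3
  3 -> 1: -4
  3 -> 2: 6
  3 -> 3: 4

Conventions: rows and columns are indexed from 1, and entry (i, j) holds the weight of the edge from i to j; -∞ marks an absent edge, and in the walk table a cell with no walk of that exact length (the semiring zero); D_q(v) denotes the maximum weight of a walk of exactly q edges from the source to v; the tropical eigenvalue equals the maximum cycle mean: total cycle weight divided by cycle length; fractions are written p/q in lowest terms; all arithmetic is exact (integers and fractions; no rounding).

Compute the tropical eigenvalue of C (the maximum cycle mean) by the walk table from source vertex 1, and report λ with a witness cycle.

q=0: [0, -∞, -∞]
q=1: [-12, -∞, 2]
q=2: [-2, 8, 6]
q=3: [7, 12, 11]
Optimal cycle mean attained by: cycle 2->3->2, total 3 + 6, length 2.
Answer: λ = 9/2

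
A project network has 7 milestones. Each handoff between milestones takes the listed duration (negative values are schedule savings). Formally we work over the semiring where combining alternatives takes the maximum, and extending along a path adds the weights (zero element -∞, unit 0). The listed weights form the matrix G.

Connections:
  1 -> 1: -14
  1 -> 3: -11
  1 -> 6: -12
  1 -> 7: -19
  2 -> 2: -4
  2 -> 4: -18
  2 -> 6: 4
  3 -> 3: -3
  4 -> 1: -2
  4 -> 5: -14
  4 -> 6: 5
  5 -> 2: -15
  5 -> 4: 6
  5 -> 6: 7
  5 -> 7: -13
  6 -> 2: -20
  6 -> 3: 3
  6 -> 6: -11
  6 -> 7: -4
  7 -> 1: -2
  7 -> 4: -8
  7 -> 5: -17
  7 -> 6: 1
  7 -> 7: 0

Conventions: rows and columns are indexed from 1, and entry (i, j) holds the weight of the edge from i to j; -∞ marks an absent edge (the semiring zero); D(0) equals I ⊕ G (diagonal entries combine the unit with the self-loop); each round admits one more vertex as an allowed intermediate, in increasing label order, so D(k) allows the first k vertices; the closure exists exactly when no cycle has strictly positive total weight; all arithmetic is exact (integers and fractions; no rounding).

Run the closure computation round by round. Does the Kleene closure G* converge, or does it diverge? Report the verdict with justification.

D(0):
  [0, -∞, -11, -∞, -∞, -12, -19]
  [-∞, 0, -∞, -18, -∞, 4, -∞]
  [-∞, -∞, 0, -∞, -∞, -∞, -∞]
  [-2, -∞, -∞, 0, -14, 5, -∞]
  [-∞, -15, -∞, 6, 0, 7, -13]
  [-∞, -20, 3, -∞, -∞, 0, -4]
  [-2, -∞, -∞, -8, -17, 1, 0]
D(1):
  [0, -∞, -11, -∞, -∞, -12, -19]
  [-∞, 0, -∞, -18, -∞, 4, -∞]
  [-∞, -∞, 0, -∞, -∞, -∞, -∞]
  [-2, -∞, -13, 0, -14, 5, -21]
  [-∞, -15, -∞, 6, 0, 7, -13]
  [-∞, -20, 3, -∞, -∞, 0, -4]
  [-2, -∞, -13, -8, -17, 1, 0]
D(2):
  [0, -∞, -11, -∞, -∞, -12, -19]
  [-∞, 0, -∞, -18, -∞, 4, -∞]
  [-∞, -∞, 0, -∞, -∞, -∞, -∞]
  [-2, -∞, -13, 0, -14, 5, -21]
  [-∞, -15, -∞, 6, 0, 7, -13]
  [-∞, -20, 3, -38, -∞, 0, -4]
  [-2, -∞, -13, -8, -17, 1, 0]
D(3):
  [0, -∞, -11, -∞, -∞, -12, -19]
  [-∞, 0, -∞, -18, -∞, 4, -∞]
  [-∞, -∞, 0, -∞, -∞, -∞, -∞]
  [-2, -∞, -13, 0, -14, 5, -21]
  [-∞, -15, -∞, 6, 0, 7, -13]
  [-∞, -20, 3, -38, -∞, 0, -4]
  [-2, -∞, -13, -8, -17, 1, 0]
D(4):
  [0, -∞, -11, -∞, -∞, -12, -19]
  [-20, 0, -31, -18, -32, 4, -39]
  [-∞, -∞, 0, -∞, -∞, -∞, -∞]
  [-2, -∞, -13, 0, -14, 5, -21]
  [4, -15, -7, 6, 0, 11, -13]
  [-40, -20, 3, -38, -52, 0, -4]
  [-2, -∞, -13, -8, -17, 1, 0]
D(5):
  [0, -∞, -11, -∞, -∞, -12, -19]
  [-20, 0, -31, -18, -32, 4, -39]
  [-∞, -∞, 0, -∞, -∞, -∞, -∞]
  [-2, -29, -13, 0, -14, 5, -21]
  [4, -15, -7, 6, 0, 11, -13]
  [-40, -20, 3, -38, -52, 0, -4]
  [-2, -32, -13, -8, -17, 1, 0]
D(6):
  [0, -32, -9, -50, -64, -12, -16]
  [-20, 0, 7, -18, -32, 4, 0]
  [-∞, -∞, 0, -∞, -∞, -∞, -∞]
  [-2, -15, 8, 0, -14, 5, 1]
  [4, -9, 14, 6, 0, 11, 7]
  [-40, -20, 3, -38, -52, 0, -4]
  [-2, -19, 4, -8, -17, 1, 0]
D(7):
  [0, -32, -9, -24, -33, -12, -16]
  [-2, 0, 7, -8, -17, 4, 0]
  [-∞, -∞, 0, -∞, -∞, -∞, -∞]
  [-1, -15, 8, 0, -14, 5, 1]
  [5, -9, 14, 6, 0, 11, 7]
  [-6, -20, 3, -12, -21, 0, -4]
  [-2, -19, 4, -8, -17, 1, 0]
Key observation: every diagonal entry stays at the unit through all rounds, so no improving cycle exists.
Answer: CONVERGES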